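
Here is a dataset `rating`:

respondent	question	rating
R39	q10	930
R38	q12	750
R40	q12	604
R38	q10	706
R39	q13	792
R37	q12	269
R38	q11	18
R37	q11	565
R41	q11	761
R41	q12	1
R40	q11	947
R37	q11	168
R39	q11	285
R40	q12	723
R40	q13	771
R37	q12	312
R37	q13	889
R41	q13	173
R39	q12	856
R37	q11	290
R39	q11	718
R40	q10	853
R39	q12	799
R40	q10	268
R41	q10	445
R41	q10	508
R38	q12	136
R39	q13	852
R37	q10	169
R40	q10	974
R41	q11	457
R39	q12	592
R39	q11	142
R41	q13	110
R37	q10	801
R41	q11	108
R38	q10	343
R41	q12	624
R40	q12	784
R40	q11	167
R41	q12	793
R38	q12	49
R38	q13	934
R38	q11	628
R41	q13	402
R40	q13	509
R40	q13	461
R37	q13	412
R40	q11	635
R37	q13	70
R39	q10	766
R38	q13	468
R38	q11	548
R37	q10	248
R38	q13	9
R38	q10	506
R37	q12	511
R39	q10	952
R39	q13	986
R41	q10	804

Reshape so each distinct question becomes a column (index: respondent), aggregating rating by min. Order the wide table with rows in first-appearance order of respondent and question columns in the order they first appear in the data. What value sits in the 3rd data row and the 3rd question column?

With rows in first-appearance order of respondent, row 3 is respondent=R40. question columns in first-appearance order: q10, q12, q13, q11; column 3 is q13.
Long rows with respondent=R40, question=q13: min(771, 509, 461) = 461.

461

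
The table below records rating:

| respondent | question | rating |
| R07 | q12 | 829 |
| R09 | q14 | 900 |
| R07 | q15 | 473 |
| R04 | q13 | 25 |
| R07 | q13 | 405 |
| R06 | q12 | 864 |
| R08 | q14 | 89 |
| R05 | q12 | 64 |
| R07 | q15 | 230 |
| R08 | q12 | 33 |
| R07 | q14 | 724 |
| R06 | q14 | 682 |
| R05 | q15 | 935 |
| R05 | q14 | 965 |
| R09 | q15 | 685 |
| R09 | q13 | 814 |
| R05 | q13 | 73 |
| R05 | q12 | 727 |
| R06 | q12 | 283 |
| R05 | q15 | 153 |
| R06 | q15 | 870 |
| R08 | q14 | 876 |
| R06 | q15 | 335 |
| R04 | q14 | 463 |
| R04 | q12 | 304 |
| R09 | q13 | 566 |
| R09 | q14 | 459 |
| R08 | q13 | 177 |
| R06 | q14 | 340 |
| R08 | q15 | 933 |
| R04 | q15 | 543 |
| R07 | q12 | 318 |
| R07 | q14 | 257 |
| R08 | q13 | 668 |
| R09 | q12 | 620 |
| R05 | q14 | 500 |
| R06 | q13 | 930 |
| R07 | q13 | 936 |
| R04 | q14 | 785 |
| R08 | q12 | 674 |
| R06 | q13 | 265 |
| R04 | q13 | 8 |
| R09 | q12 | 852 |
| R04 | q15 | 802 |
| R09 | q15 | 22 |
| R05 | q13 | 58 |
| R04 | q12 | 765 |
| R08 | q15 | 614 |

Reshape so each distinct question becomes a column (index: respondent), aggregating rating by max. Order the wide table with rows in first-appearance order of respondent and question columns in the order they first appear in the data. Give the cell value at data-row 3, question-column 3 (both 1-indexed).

With rows in first-appearance order of respondent, row 3 is respondent=R04. question columns in first-appearance order: q12, q14, q15, q13; column 3 is q15.
Long rows with respondent=R04, question=q15: max(543, 802) = 802.

802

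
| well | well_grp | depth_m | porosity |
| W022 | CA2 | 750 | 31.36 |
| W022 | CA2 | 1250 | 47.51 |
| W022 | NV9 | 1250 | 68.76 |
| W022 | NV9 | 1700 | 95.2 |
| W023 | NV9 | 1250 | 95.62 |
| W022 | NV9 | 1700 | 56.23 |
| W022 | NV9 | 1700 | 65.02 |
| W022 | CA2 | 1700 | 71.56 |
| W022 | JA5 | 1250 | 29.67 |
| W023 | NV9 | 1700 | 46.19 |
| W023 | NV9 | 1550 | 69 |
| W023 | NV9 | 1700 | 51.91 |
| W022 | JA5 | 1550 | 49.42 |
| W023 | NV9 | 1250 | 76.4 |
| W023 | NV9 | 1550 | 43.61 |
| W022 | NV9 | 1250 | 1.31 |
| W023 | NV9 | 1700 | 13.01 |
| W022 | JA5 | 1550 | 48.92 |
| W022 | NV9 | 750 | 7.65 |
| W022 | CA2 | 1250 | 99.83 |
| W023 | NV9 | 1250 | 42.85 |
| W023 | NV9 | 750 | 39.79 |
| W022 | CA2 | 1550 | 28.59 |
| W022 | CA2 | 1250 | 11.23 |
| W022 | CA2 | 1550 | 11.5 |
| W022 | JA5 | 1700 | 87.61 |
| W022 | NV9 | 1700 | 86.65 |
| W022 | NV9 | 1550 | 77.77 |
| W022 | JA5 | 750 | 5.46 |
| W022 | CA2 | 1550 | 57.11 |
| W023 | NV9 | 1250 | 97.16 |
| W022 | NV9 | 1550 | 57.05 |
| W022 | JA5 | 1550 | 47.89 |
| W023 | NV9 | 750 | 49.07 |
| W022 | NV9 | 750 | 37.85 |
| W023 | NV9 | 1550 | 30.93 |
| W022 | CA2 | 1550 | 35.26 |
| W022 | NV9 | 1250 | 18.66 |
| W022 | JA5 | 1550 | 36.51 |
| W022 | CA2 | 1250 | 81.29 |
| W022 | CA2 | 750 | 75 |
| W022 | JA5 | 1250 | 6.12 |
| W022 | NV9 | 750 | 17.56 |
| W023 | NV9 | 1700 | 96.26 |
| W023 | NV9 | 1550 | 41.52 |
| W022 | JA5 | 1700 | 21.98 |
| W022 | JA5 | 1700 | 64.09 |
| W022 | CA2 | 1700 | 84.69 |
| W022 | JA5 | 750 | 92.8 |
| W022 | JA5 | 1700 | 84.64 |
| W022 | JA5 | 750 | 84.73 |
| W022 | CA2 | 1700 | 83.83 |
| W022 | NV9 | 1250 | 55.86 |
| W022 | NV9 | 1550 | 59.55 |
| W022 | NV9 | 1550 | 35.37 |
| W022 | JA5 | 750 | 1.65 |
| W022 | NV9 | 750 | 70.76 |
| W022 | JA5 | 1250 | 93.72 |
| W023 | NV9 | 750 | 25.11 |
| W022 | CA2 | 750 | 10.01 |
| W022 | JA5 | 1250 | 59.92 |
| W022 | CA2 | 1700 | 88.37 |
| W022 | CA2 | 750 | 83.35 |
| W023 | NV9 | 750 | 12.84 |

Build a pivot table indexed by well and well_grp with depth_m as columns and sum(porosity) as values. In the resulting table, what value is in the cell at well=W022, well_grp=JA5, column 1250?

Rows with well=W022, well_grp=JA5 and depth_m=1250: porosity values are 29.67, 6.12, 93.72, 59.92.
29.67 + 6.12 + 93.72 + 59.92 = 189.43.

189.43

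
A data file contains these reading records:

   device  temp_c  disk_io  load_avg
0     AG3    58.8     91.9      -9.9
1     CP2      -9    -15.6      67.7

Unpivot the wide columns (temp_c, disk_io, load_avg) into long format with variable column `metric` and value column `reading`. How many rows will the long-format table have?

6

2 device values × 3 melted columns = 6 rows.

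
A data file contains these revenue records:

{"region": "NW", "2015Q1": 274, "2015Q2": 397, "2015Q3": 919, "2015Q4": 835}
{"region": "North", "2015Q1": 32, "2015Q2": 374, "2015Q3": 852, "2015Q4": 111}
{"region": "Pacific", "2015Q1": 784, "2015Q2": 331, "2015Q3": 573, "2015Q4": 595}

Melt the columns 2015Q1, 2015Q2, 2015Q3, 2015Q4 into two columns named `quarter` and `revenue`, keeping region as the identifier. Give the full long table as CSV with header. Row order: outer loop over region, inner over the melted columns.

region,quarter,revenue
NW,2015Q1,274
NW,2015Q2,397
NW,2015Q3,919
NW,2015Q4,835
North,2015Q1,32
North,2015Q2,374
North,2015Q3,852
North,2015Q4,111
Pacific,2015Q1,784
Pacific,2015Q2,331
Pacific,2015Q3,573
Pacific,2015Q4,595

Each (region, column) pair becomes one row: 3 × 4 = 12 rows.
For example, (NW, 2015Q1) → revenue=274.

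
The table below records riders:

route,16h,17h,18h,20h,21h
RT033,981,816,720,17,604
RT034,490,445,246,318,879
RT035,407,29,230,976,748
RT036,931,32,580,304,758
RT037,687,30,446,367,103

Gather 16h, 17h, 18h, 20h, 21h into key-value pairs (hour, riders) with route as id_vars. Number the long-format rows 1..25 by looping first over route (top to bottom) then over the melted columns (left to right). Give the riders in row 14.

25 rows total (5 × 5). Row 14: index ⌊(14-1)/5⌋ = 2 into route → RT035; (14-1) mod 5 = 3 into the melted columns → 20h.
So row 14 is (RT035, 20h, 976); riders = 976.

976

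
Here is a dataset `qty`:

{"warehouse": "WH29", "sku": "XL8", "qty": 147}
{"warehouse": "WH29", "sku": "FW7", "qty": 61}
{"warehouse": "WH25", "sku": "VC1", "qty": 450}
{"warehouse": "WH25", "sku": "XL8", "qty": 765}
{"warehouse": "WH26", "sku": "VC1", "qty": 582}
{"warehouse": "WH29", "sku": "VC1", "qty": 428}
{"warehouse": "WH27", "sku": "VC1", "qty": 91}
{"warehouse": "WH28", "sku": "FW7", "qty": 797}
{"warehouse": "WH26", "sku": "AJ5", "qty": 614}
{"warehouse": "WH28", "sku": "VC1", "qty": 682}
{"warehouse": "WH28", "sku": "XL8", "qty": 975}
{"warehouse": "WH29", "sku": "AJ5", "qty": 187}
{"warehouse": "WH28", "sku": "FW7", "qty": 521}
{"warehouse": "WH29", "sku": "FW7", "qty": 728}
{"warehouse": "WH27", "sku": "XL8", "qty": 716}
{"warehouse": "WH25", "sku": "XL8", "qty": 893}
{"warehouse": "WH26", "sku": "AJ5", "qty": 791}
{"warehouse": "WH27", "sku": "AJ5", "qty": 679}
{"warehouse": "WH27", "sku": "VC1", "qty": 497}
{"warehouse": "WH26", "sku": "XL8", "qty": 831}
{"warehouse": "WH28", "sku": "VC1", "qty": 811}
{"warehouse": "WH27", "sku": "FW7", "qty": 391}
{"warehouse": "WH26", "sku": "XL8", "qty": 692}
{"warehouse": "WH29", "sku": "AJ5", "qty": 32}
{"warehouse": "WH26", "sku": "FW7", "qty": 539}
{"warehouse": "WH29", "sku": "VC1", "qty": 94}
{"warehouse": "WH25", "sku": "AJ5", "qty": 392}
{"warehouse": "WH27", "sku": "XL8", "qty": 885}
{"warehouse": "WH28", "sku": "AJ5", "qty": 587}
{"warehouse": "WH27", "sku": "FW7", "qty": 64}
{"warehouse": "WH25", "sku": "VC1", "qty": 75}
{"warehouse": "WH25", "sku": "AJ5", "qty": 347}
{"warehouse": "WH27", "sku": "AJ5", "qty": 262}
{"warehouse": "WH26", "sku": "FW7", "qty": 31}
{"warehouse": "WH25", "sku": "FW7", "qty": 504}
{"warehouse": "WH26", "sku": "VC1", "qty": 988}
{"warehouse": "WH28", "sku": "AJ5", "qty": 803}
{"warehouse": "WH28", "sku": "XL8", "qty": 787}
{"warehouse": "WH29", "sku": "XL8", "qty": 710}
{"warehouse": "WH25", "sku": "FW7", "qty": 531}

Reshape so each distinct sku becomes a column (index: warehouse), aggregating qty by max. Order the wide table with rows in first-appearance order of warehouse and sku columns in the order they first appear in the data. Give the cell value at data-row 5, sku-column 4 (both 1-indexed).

With rows in first-appearance order of warehouse, row 5 is warehouse=WH28. sku columns in first-appearance order: XL8, FW7, VC1, AJ5; column 4 is AJ5.
Long rows with warehouse=WH28, sku=AJ5: max(587, 803) = 803.

803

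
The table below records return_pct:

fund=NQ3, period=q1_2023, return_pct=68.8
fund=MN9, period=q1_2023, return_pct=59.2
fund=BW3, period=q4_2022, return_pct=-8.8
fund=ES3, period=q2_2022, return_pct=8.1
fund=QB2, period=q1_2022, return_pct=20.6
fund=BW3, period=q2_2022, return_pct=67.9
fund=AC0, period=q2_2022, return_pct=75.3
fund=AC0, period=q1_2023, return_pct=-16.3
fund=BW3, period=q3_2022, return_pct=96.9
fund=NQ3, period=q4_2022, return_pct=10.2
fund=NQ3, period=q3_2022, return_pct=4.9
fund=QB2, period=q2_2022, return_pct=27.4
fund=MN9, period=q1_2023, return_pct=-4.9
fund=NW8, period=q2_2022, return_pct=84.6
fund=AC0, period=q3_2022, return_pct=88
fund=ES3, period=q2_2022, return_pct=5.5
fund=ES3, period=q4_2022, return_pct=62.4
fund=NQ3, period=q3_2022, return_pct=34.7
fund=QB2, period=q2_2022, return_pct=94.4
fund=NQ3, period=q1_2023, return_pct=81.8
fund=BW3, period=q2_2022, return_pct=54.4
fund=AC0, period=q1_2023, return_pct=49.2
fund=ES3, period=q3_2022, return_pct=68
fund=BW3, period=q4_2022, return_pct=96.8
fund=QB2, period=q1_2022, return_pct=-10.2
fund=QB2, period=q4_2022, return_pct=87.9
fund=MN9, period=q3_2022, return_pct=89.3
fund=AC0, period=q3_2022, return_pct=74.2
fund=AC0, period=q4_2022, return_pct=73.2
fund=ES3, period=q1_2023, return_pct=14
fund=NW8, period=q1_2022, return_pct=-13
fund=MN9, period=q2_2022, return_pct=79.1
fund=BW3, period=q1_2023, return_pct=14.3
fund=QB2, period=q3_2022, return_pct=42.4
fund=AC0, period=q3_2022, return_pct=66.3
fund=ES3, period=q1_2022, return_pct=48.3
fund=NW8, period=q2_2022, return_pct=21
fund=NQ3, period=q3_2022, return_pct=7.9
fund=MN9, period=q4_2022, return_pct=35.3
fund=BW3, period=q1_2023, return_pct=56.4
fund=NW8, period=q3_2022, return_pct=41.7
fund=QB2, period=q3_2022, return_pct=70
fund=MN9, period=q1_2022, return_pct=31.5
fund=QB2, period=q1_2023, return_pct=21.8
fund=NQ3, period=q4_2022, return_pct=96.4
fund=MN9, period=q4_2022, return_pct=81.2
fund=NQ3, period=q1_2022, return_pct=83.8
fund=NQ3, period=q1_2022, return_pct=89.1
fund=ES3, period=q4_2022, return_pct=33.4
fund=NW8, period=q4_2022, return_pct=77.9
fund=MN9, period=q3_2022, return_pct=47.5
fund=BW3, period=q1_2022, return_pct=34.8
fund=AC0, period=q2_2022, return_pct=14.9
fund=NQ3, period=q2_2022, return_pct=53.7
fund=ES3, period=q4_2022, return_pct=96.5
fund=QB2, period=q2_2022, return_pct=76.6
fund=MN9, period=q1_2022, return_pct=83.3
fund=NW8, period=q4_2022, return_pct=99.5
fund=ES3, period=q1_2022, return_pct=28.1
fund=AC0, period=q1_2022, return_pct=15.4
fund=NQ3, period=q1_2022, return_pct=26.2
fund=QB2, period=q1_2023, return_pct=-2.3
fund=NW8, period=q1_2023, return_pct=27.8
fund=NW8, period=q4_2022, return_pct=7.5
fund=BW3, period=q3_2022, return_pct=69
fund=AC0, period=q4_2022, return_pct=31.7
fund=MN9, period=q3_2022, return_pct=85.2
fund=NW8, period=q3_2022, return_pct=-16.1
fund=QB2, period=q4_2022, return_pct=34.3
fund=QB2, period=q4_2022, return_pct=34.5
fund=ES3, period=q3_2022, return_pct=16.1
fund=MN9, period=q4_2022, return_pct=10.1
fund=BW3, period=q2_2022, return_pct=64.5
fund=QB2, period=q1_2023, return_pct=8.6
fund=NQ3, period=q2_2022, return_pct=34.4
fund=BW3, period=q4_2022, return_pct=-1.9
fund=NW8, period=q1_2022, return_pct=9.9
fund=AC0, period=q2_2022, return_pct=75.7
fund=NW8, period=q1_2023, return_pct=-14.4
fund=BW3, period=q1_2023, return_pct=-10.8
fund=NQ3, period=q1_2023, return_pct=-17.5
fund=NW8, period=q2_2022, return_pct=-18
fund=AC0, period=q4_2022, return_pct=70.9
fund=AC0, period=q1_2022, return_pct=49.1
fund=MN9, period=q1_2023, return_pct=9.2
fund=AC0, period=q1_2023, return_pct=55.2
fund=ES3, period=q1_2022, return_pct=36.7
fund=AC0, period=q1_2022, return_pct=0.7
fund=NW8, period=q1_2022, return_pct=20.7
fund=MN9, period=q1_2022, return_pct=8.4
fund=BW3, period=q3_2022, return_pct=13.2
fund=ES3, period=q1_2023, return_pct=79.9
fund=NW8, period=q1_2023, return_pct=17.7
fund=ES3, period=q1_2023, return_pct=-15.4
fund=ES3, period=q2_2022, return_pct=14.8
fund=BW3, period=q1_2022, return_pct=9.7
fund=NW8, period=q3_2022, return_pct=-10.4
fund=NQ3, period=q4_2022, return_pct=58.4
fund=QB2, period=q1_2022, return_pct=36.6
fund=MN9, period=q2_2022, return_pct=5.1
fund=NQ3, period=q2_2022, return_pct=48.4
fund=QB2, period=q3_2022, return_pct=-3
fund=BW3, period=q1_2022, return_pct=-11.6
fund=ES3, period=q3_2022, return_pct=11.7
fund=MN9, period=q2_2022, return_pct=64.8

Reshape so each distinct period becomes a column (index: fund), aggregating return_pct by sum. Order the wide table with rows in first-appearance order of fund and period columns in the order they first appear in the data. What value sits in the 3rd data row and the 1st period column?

With rows in first-appearance order of fund, row 3 is fund=BW3. period columns in first-appearance order: q1_2023, q4_2022, q2_2022, q1_2022, q3_2022; column 1 is q1_2023.
Long rows with fund=BW3, period=q1_2023: 14.3 + 56.4 + -10.8 = 59.9.

59.9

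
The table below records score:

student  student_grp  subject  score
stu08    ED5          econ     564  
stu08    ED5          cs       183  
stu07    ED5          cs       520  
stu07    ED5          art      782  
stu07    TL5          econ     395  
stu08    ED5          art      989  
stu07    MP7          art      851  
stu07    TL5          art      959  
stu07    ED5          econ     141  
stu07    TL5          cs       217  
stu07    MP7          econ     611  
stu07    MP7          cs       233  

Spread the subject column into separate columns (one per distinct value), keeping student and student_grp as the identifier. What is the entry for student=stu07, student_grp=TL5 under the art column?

Wide layout: rows indexed by student and student_grp, columns are the 3 distinct subject values (econ, cs, art).
Cell (student=stu07, student_grp=TL5, subject=art) draws from the long row where student=stu07, student_grp=TL5 and subject=art, which has score=959.

959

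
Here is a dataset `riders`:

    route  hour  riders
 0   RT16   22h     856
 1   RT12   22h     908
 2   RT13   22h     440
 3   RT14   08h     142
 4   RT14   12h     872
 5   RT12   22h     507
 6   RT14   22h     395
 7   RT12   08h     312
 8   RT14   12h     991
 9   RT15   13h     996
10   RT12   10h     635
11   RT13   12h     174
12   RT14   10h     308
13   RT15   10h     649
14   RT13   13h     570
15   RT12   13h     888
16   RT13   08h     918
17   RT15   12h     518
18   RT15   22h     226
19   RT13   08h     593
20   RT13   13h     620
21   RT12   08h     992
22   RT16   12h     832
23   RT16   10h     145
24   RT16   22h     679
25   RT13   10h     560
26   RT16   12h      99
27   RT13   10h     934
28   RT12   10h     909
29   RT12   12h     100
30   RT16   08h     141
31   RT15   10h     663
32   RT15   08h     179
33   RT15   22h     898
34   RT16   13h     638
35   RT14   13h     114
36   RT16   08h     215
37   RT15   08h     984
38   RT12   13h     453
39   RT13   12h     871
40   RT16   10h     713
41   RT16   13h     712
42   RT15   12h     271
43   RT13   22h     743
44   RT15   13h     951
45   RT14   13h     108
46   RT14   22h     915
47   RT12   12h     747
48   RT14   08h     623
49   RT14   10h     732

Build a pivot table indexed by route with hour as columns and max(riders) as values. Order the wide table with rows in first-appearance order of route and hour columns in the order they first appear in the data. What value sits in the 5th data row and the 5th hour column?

With rows in first-appearance order of route, row 5 is route=RT15. hour columns in first-appearance order: 22h, 08h, 12h, 13h, 10h; column 5 is 10h.
Long rows with route=RT15, hour=10h: max(649, 663) = 663.

663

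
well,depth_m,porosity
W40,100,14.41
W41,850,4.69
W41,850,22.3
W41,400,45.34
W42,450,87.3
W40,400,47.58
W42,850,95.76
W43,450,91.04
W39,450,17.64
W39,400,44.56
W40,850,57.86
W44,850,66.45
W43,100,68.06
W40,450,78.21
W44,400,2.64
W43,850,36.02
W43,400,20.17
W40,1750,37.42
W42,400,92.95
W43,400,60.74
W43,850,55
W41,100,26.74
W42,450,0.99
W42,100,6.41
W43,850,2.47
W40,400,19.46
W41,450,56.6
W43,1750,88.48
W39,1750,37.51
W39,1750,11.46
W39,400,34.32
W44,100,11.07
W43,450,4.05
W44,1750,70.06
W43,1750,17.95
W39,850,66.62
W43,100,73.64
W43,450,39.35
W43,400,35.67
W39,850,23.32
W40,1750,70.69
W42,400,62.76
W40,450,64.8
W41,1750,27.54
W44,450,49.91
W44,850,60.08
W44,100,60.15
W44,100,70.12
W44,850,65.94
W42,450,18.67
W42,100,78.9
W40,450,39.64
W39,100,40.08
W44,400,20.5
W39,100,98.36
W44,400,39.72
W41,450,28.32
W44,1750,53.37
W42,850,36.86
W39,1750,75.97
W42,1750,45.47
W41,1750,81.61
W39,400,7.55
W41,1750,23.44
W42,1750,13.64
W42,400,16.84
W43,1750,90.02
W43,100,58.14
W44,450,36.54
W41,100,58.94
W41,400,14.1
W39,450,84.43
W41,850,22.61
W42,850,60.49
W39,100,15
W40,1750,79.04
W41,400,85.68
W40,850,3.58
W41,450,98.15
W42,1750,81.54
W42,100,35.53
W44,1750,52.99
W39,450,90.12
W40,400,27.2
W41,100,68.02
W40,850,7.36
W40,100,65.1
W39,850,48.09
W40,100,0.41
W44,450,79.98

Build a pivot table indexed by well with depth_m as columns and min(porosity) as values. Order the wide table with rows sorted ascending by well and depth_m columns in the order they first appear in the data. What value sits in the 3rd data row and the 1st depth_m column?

26.74

With rows sorted ascending by well, row 3 is well=W41. depth_m columns in first-appearance order: 100, 850, 400, 450, 1750; column 1 is 100.
Long rows with well=W41, depth_m=100: min(26.74, 58.94, 68.02) = 26.74.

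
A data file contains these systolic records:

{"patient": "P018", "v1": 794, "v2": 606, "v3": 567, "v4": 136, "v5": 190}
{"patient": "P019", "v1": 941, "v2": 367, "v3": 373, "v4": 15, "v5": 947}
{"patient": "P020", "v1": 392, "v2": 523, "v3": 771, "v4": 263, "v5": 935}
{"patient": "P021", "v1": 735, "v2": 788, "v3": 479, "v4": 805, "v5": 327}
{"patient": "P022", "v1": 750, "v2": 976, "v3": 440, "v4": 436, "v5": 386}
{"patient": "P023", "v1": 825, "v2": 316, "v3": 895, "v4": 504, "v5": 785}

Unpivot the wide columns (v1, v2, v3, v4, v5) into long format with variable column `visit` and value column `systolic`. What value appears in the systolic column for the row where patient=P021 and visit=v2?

Unpivoting turns each (patient, wide-column) pair into one long row.
The wide cell at row P021, column v2 holds 788, so the long row (P021, v2) has systolic=788.

788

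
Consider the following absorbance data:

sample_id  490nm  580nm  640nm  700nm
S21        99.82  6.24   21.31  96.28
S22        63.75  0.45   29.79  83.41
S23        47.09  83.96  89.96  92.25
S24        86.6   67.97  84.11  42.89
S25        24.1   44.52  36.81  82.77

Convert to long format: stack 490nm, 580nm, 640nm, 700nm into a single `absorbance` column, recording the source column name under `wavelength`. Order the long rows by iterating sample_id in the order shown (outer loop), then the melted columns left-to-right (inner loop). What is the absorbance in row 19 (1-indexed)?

20 rows total (5 × 4). Row 19: index ⌊(19-1)/4⌋ = 4 into sample_id → S25; (19-1) mod 4 = 2 into the melted columns → 640nm.
So row 19 is (S25, 640nm, 36.81); absorbance = 36.81.

36.81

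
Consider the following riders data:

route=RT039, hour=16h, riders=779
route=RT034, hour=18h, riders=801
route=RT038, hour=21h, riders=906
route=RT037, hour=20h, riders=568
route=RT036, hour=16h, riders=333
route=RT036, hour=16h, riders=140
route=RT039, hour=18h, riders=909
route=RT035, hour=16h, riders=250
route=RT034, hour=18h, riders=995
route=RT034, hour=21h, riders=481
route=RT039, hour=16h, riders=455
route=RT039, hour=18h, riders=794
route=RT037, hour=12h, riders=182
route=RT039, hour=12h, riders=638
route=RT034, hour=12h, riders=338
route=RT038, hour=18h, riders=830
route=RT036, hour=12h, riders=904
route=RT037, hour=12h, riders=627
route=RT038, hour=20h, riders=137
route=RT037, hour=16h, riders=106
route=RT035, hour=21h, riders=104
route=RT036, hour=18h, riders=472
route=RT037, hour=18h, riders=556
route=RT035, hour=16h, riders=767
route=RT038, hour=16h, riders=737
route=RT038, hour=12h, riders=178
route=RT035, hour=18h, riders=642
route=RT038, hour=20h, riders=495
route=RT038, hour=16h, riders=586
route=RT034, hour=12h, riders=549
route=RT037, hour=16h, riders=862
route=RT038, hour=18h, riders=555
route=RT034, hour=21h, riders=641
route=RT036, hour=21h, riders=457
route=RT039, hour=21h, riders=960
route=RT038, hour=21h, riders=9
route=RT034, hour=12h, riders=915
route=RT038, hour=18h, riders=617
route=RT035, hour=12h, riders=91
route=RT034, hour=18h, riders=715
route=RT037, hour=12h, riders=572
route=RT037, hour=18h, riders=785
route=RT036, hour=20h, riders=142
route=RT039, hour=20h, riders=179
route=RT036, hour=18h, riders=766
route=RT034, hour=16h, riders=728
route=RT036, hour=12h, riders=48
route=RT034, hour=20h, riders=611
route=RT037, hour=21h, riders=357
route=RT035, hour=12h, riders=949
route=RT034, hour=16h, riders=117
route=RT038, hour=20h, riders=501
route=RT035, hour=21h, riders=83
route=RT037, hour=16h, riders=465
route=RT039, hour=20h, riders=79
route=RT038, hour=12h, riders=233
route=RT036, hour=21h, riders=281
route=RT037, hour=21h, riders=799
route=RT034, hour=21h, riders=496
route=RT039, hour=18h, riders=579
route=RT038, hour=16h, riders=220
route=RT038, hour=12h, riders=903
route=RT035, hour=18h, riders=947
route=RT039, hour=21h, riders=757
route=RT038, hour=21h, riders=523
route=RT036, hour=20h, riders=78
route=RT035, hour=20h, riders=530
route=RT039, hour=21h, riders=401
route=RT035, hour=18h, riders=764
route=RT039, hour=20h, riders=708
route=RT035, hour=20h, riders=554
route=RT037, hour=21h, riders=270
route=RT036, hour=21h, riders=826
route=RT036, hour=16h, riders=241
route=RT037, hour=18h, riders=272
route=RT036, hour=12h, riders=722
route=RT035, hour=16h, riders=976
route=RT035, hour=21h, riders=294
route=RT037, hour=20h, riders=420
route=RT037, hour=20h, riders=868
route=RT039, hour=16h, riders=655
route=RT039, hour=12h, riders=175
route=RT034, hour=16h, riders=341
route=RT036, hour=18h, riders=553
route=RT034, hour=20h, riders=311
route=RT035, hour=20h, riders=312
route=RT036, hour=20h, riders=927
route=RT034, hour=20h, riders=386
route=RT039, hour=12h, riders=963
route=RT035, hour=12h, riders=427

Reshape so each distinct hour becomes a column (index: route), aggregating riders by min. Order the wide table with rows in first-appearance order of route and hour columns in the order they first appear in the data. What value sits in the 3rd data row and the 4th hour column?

137

With rows in first-appearance order of route, row 3 is route=RT038. hour columns in first-appearance order: 16h, 18h, 21h, 20h, 12h; column 4 is 20h.
Long rows with route=RT038, hour=20h: min(137, 495, 501) = 137.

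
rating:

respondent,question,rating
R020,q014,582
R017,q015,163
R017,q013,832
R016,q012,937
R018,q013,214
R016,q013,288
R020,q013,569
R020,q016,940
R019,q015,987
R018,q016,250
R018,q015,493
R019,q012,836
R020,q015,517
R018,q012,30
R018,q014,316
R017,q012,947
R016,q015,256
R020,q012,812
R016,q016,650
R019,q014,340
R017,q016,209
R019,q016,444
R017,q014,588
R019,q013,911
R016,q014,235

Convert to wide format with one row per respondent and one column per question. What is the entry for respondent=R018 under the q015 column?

493

Wide layout: rows indexed by respondent, columns are the 5 distinct question values (q014, q015, q013, q012, q016).
Cell (respondent=R018, question=q015) draws from the long row where respondent=R018 and question=q015, which has rating=493.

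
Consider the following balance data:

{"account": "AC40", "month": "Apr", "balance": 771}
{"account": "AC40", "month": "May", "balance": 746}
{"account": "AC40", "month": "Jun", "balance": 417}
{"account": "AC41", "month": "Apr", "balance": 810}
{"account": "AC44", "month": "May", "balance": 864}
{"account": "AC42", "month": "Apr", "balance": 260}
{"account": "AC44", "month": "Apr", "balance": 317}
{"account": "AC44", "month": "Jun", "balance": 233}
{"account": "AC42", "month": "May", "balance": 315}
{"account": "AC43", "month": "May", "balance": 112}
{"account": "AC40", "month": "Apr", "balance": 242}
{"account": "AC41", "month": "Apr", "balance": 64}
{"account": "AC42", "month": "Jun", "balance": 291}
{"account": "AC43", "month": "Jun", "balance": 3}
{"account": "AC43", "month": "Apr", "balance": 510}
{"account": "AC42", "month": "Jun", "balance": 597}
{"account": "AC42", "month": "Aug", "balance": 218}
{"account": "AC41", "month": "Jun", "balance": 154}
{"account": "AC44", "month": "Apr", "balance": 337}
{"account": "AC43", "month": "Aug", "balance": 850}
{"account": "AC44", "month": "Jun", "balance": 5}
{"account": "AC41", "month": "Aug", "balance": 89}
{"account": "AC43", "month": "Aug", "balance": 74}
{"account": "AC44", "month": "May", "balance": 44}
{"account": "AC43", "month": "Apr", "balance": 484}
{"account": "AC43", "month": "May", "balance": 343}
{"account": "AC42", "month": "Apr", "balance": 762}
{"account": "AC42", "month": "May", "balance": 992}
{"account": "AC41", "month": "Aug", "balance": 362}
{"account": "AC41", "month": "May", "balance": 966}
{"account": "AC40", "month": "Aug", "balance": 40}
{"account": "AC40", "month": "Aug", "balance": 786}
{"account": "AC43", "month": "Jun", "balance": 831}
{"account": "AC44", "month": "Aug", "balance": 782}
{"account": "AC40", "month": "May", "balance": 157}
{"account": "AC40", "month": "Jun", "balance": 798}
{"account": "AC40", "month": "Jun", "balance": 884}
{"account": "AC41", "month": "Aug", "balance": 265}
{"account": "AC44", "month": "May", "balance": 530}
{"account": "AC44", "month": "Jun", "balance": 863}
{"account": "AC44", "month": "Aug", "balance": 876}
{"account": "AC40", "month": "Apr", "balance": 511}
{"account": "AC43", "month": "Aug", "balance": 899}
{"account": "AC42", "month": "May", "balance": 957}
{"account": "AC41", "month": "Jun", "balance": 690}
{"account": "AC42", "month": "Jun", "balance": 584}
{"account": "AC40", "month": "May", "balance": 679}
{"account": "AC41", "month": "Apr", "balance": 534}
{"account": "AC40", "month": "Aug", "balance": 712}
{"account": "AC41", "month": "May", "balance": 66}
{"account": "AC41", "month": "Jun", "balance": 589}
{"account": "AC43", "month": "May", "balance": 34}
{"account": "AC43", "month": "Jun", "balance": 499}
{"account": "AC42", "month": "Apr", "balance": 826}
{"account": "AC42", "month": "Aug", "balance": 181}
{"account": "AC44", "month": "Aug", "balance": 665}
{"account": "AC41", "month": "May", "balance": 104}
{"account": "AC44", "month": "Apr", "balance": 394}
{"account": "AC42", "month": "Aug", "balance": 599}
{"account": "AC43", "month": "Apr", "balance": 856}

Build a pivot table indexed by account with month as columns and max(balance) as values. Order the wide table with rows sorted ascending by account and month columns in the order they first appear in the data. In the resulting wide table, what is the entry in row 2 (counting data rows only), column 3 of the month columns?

With rows sorted ascending by account, row 2 is account=AC41. month columns in first-appearance order: Apr, May, Jun, Aug; column 3 is Jun.
Long rows with account=AC41, month=Jun: max(154, 690, 589) = 690.

690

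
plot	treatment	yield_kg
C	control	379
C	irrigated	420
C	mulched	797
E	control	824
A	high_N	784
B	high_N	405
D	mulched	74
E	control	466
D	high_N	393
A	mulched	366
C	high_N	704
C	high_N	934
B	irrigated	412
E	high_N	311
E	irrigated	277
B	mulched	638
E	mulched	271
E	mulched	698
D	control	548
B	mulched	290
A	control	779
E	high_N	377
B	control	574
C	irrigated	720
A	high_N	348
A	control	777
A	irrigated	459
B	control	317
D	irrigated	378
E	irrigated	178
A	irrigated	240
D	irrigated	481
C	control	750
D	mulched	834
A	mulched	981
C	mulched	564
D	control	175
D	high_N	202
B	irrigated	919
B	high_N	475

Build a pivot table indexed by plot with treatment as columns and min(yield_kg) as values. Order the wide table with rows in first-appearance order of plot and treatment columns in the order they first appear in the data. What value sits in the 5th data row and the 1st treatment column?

175

With rows in first-appearance order of plot, row 5 is plot=D. treatment columns in first-appearance order: control, irrigated, mulched, high_N; column 1 is control.
Long rows with plot=D, treatment=control: min(548, 175) = 175.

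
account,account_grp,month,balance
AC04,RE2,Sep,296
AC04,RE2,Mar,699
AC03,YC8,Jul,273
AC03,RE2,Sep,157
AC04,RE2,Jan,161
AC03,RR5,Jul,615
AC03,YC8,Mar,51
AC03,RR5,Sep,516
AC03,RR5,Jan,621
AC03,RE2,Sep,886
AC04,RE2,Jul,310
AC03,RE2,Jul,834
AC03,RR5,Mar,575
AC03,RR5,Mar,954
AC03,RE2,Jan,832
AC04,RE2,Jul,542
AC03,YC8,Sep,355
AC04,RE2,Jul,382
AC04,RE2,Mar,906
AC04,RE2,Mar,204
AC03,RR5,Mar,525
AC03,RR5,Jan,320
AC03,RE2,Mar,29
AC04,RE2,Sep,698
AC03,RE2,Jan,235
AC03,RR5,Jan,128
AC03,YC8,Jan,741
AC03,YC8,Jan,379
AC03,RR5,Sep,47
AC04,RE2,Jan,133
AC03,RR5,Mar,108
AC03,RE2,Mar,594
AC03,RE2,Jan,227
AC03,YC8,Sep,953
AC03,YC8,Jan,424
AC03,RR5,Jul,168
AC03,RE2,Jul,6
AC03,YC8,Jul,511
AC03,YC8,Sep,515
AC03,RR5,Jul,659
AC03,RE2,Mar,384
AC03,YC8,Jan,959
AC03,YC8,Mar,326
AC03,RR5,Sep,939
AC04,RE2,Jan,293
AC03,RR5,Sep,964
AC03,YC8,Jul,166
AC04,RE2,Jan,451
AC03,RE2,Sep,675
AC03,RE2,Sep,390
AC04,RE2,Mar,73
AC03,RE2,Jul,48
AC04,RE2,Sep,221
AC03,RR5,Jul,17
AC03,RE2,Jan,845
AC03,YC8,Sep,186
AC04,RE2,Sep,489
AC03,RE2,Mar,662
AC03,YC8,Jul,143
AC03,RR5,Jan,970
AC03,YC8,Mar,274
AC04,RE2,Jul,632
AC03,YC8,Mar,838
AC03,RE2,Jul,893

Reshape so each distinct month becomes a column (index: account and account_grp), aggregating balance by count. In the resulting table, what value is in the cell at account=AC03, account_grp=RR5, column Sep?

Rows with account=AC03, account_grp=RR5 and month=Sep: balance values are 516, 47, 939, 964.
4 rows match — count = 4.

4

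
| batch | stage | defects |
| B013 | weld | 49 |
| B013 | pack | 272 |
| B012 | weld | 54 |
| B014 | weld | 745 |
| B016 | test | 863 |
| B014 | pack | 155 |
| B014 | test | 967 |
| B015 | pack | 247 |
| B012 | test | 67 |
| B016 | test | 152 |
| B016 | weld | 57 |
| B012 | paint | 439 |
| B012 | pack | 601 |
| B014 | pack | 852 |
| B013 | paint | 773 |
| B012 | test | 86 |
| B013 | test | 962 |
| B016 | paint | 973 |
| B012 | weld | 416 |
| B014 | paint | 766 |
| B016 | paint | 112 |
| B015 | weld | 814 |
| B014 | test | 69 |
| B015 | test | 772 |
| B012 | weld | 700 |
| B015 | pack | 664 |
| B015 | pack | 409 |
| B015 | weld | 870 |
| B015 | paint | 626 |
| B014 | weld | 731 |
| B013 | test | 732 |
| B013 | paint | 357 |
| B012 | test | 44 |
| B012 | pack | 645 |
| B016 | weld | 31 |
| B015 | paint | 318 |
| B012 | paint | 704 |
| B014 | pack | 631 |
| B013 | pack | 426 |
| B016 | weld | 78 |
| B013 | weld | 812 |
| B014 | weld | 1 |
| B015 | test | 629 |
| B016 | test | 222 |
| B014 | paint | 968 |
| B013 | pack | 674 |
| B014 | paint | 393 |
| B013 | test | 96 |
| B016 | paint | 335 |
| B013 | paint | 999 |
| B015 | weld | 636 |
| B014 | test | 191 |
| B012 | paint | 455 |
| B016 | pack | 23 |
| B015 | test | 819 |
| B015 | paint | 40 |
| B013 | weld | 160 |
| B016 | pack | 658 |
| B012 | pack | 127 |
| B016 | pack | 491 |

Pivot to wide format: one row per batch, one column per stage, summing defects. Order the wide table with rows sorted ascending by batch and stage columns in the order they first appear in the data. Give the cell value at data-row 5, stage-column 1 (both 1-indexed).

166

With rows sorted ascending by batch, row 5 is batch=B016. stage columns in first-appearance order: weld, pack, test, paint; column 1 is weld.
Long rows with batch=B016, stage=weld: 57 + 31 + 78 = 166.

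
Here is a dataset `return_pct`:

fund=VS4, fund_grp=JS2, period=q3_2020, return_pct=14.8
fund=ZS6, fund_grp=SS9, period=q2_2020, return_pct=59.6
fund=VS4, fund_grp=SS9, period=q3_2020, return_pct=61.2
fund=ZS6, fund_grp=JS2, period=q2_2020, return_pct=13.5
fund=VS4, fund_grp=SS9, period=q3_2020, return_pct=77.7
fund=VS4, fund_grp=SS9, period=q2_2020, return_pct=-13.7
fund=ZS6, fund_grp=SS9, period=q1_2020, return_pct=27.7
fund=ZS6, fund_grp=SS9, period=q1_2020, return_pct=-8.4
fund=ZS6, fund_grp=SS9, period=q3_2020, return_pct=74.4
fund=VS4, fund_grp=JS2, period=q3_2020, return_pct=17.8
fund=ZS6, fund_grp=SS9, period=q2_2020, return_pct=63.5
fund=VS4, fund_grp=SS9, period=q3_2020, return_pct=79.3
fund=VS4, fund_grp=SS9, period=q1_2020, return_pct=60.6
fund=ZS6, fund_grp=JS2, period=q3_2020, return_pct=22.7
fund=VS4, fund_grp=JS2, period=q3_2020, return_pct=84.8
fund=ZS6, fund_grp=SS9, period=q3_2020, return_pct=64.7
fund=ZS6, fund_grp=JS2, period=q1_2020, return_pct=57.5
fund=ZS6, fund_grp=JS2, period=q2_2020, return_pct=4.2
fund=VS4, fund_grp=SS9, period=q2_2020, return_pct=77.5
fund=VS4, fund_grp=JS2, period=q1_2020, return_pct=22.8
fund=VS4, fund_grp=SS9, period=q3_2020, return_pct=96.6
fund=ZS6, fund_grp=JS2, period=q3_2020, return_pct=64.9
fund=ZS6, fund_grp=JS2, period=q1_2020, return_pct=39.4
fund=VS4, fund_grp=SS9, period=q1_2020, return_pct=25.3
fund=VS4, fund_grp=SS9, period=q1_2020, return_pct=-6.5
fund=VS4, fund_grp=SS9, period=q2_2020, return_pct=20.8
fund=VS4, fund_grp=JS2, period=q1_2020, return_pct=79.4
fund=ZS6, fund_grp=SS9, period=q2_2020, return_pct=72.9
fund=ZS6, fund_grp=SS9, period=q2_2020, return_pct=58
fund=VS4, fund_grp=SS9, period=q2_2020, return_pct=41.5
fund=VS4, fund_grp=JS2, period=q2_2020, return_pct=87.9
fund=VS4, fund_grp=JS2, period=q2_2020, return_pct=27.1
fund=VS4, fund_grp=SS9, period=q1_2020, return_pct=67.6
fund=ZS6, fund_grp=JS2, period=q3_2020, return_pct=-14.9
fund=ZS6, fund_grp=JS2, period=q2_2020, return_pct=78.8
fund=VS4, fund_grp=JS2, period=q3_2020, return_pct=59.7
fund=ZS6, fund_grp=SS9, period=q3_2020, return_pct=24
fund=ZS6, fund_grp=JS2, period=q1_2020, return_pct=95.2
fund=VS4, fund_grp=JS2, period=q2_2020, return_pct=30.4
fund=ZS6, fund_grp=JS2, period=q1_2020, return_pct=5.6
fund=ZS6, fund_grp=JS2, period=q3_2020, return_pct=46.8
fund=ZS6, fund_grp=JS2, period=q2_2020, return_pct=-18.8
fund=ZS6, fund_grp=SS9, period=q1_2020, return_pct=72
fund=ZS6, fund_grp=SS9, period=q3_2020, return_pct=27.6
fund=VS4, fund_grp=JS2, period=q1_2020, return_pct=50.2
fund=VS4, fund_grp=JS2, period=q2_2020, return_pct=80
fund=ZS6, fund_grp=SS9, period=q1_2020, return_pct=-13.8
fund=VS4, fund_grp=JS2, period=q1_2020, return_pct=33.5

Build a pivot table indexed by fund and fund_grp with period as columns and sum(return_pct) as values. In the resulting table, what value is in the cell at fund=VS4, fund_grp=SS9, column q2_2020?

Rows with fund=VS4, fund_grp=SS9 and period=q2_2020: return_pct values are -13.7, 77.5, 20.8, 41.5.
-13.7 + 77.5 + 20.8 + 41.5 = 126.1.

126.1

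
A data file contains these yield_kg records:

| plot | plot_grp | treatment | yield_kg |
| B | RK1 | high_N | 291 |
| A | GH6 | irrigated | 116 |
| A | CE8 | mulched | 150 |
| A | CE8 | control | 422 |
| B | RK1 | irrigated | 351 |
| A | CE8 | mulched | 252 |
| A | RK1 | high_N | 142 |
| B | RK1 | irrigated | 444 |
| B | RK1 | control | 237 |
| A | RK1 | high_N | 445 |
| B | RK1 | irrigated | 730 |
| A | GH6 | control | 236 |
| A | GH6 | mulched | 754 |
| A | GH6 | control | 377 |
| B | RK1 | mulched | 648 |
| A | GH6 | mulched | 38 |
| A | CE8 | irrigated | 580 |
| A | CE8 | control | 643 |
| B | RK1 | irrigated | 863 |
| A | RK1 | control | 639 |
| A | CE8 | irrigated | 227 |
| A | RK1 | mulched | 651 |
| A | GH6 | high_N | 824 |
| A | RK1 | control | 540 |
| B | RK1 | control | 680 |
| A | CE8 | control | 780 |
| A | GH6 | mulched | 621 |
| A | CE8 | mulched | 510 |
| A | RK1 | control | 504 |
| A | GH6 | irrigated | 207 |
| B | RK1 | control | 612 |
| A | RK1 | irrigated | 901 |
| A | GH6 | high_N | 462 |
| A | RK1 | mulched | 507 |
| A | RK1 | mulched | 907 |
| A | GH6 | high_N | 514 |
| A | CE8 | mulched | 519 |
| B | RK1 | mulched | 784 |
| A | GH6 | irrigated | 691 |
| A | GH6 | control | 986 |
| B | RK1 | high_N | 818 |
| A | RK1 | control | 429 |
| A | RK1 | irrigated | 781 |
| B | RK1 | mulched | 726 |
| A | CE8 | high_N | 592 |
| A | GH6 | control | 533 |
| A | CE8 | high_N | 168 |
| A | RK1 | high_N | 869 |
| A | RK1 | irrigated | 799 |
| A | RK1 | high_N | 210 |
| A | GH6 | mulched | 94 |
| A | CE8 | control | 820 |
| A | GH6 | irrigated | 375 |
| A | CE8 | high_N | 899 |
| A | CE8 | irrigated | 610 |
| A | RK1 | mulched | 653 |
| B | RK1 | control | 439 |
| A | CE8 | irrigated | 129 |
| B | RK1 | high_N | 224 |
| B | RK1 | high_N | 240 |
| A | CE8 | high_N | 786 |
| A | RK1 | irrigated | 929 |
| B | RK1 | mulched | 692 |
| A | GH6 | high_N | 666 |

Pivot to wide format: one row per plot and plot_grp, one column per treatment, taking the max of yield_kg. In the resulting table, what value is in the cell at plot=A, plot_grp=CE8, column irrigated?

610

Rows with plot=A, plot_grp=CE8 and treatment=irrigated: yield_kg values are 580, 227, 610, 129.
max(580, 227, 610, 129) = 610.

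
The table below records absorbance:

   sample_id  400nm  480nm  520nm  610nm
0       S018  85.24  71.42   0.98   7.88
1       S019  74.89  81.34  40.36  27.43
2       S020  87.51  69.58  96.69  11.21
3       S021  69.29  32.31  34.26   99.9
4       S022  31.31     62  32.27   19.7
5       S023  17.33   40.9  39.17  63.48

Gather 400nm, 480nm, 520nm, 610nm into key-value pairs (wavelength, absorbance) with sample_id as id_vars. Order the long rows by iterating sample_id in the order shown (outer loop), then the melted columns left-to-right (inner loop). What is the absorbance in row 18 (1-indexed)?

24 rows total (6 × 4). Row 18: index ⌊(18-1)/4⌋ = 4 into sample_id → S022; (18-1) mod 4 = 1 into the melted columns → 480nm.
So row 18 is (S022, 480nm, 62); absorbance = 62.

62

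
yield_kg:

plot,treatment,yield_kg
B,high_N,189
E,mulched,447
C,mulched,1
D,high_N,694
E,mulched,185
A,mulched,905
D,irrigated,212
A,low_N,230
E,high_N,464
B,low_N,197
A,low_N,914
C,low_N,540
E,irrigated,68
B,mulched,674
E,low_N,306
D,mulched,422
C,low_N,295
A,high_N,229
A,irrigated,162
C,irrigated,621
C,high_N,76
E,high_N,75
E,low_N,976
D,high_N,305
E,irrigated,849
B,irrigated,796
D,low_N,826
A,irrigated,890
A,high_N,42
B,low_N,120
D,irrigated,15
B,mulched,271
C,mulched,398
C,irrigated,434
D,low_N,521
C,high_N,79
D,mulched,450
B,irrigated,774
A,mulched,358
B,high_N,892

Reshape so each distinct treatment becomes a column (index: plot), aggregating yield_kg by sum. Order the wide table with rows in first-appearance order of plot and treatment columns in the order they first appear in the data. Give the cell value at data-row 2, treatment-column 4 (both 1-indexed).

1282

With rows in first-appearance order of plot, row 2 is plot=E. treatment columns in first-appearance order: high_N, mulched, irrigated, low_N; column 4 is low_N.
Long rows with plot=E, treatment=low_N: 306 + 976 = 1282.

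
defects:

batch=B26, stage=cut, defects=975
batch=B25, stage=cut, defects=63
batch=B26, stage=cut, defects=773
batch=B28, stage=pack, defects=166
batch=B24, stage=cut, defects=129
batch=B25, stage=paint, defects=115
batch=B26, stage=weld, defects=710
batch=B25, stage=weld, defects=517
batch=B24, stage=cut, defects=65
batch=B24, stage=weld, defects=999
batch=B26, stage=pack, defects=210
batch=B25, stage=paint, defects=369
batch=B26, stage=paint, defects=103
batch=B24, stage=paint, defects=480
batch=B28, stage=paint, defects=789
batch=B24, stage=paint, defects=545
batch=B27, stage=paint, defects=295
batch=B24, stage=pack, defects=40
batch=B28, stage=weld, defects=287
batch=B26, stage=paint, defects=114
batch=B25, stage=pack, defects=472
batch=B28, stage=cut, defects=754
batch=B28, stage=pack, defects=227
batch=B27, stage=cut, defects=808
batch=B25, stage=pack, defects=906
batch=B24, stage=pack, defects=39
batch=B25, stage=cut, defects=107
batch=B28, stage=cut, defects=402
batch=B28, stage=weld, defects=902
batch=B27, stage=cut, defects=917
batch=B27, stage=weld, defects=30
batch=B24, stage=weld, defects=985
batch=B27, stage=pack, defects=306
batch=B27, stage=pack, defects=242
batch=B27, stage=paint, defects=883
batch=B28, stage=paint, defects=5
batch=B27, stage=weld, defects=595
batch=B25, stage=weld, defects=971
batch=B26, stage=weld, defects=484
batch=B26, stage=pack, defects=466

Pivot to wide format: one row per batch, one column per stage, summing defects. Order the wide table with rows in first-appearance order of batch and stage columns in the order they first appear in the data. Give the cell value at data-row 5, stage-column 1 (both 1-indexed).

With rows in first-appearance order of batch, row 5 is batch=B27. stage columns in first-appearance order: cut, pack, paint, weld; column 1 is cut.
Long rows with batch=B27, stage=cut: 808 + 917 = 1725.

1725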